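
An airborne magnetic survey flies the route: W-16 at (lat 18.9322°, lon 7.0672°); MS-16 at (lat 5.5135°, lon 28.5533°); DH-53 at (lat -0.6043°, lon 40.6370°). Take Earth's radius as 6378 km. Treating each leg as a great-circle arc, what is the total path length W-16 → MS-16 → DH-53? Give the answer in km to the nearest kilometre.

W-16→MS-16: c = 0.434050 rad, d = 2768.37 km
MS-16→DH-53: c = 0.236126 rad, d = 1506.01 km
Total = 2768.37 + 1506.01 = 4274.38 km

4274 km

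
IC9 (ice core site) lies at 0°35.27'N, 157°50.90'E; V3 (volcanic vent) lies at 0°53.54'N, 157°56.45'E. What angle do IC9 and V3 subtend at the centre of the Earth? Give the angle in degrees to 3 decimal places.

0.318°

IC9: φ = +0.58783°, λ = +157.84833°
V3: φ = +0.89233°, λ = +157.94083°
Δφ = 0.3045°,  Δλ = 0.0925°
a = sin²(Δφ/2) + cos φ₁ cos φ₂ sin²(Δλ/2) = 0.000008
c = 2·arcsin(√a) = 0.005554 rad = 0.3182°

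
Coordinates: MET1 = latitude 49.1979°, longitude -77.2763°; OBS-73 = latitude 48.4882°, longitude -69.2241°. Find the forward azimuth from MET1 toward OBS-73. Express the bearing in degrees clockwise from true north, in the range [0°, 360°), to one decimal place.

Δλ = 8.0522°
y = sin Δλ · cos φ₂ = 0.092838
x = cos φ₁ sin φ₂ − sin φ₁ cos φ₂ cos Δλ = -0.007440
θ = atan2(y, x) = 94.5818° → 94.5818° (mod 360°)

94.6°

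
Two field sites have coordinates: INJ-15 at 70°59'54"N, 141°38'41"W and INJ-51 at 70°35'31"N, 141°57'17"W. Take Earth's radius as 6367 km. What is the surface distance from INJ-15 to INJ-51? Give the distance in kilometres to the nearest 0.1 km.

46.6 km

INJ-15: φ = +70.99833°, λ = -141.64472°
INJ-51: φ = +70.59194°, λ = -141.95472°
Δφ = -0.4064°,  Δλ = -0.3100°
a = sin²(Δφ/2) + cos φ₁ cos φ₂ sin²(Δλ/2) = 0.000013
c = 2·arcsin(√a) = 0.007313 rad = 0.4190°
d = R·c = 6367 × 0.007313 = 46.6 km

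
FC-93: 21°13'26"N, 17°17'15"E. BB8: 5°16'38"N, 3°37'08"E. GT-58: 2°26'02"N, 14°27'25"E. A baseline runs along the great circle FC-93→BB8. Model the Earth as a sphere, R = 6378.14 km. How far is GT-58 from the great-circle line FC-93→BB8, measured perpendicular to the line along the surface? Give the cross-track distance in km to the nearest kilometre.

1134 km

FC-93: φ = +21.22389°, λ = +17.28750°
BB8: φ = +5.27722°, λ = +3.61889°
GT-58: φ = +2.43389°, λ = +14.45694°
δ₁₃ = central angle FC-93→GT-58 = 0.331457 rad  (haversine)
θ₁₃ = bearing FC-93→GT-58 = 188.720°,  θ₁₂ = bearing FC-93→BB8 = 221.653°
dₓₜ = R·arcsin(sin δ₁₃ · sin(θ₁₃ − θ₁₂)) = 6378.14·arcsin(0.32542·sin(-32.933°)) = -1134.375 km
|dₓₜ| = 1134.375 km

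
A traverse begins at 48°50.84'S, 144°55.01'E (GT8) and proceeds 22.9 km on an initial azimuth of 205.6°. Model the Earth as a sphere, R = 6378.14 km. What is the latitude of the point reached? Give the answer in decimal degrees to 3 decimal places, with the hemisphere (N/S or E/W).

49.033°S

GT8: φ = -48.84733°, λ = +144.91683°
δ = d/R = 22.9/6378.14 = 0.003590 rad
φ₂ = arcsin(sin φ₁ cos δ + cos φ₁ sin δ cos θ)
   = arcsin(-0.75296·0.99999 + 0.65807·0.00359·-0.90183) = -49.03277°
λ₂ = λ₁ + atan2(sin θ sin δ cos φ₁, cos δ − sin φ₁ sin φ₂) = 144.78126°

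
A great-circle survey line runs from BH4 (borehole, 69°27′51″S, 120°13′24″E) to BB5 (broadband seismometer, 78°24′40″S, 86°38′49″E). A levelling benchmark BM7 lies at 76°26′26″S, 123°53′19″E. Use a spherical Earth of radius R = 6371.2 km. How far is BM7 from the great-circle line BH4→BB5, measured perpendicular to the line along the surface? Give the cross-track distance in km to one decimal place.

BH4: φ = -69.46417°, λ = +120.22333°
BB5: φ = -78.41111°, λ = +86.64694°
BM7: φ = -76.44056°, λ = +123.88861°
δ₁₃ = central angle BH4→BM7 = 0.123138 rad  (haversine)
θ₁₃ = bearing BH4→BM7 = 172.991°,  θ₁₂ = bearing BH4→BB5 = 210.728°
dₓₜ = R·arcsin(sin δ₁₃ · sin(θ₁₃ − θ₁₂)) = 6371.2·arcsin(0.12283·sin(-37.737°)) = -479.405 km
|dₓₜ| = 479.405 km

479.4 km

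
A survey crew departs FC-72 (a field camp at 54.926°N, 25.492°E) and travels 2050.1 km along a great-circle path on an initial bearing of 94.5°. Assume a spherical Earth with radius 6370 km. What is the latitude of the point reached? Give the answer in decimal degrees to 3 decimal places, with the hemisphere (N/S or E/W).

δ = d/R = 2050.1/6370 = 0.321837 rad
φ₂ = arcsin(sin φ₁ cos δ + cos φ₁ sin δ cos θ)
   = arcsin(0.81841·0.94866 + 0.57463·0.31631·-0.07846) = 49.65227°
λ₂ = λ₁ + atan2(sin θ sin δ cos φ₁, cos δ − sin φ₁ sin φ₂) = 54.63949°

49.652°N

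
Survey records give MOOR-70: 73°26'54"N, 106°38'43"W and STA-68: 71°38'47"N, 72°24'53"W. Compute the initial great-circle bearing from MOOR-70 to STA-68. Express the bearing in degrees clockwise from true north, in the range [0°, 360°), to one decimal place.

83.3°

MOOR-70: φ = +73.44833°, λ = -106.64528°
STA-68: φ = +71.64639°, λ = -72.41472°
Δλ = 34.2306°
y = sin Δλ · cos φ₂ = 0.177128
x = cos φ₁ sin φ₂ − sin φ₁ cos φ₂ cos Δλ = 0.020839
θ = atan2(y, x) = 83.2902° → 83.2902° (mod 360°)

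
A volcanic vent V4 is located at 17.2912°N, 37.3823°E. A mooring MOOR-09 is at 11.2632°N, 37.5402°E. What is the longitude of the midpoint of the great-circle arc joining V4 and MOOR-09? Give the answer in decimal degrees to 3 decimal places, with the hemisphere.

37.462°E

Bx = cos φ₂ cos Δλ = 0.980737,  By = cos φ₂ sin Δλ = 0.002703
φₘ = atan2(sin φ₁ + sin φ₂, √((cos φ₁ + Bx)² + By²)) = 14.27721°
λₘ = λ₁ + atan2(By, cos φ₁ + Bx) = 37.46231°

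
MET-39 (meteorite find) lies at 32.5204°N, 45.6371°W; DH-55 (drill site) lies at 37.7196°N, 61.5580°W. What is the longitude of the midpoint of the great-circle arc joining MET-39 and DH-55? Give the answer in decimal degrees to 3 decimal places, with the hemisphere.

53.342°W

Bx = cos φ₂ cos Δλ = 0.760672,  By = cos φ₂ sin Δλ = -0.216983
φₘ = atan2(sin φ₁ + sin φ₂, √((cos φ₁ + Bx)² + By²)) = 35.38121°
λₘ = λ₁ + atan2(By, cos φ₁ + Bx) = -53.34170°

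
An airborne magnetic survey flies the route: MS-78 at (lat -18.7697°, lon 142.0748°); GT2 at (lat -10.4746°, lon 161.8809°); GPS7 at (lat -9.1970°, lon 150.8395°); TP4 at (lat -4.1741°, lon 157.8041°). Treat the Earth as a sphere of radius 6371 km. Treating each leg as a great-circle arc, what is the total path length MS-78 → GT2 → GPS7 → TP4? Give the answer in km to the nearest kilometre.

4488 km

MS-78→GT2: c = 0.364051 rad, d = 2319.37 km
GT2→GPS7: c = 0.191168 rad, d = 1217.93 km
GPS7→TP4: c = 0.149167 rad, d = 950.34 km
Total = 2319.37 + 1217.93 + 950.34 = 4487.64 km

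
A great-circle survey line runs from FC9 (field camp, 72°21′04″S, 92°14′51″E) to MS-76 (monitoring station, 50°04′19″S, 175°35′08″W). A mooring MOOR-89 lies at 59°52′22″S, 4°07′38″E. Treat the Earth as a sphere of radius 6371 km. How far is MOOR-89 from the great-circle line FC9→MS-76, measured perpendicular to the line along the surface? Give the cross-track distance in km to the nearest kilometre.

FC9: φ = -72.35111°, λ = +92.24750°
MS-76: φ = -50.07194°, λ = -175.58556°
MOOR-89: φ = -59.87278°, λ = +4.12722°
δ₁₃ = central angle FC9→MOOR-89 = 0.593130 rad  (haversine)
θ₁₃ = bearing FC9→MOOR-89 = 243.828°,  θ₁₂ = bearing FC9→MS-76 = 111.730°
dₓₜ = R·arcsin(sin δ₁₃ · sin(θ₁₃ − θ₁₂)) = 6371·arcsin(0.55896·sin(132.098°)) = 2724.661 km
|dₓₜ| = 2724.661 km

2725 km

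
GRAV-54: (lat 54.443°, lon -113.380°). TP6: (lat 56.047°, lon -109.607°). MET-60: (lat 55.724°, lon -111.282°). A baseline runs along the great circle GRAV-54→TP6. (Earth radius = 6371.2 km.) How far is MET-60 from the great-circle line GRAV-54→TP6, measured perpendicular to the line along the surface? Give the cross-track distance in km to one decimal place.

32.1 km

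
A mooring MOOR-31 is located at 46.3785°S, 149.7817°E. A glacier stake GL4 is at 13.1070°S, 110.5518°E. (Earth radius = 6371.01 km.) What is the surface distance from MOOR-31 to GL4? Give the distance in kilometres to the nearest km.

5203 km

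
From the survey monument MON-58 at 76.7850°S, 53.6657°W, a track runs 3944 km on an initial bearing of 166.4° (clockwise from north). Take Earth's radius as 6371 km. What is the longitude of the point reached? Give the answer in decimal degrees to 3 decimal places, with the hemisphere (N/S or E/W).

105.728°E

δ = d/R = 3944/6371 = 0.619055 rad
φ₂ = arcsin(sin φ₁ cos δ + cos φ₁ sin δ cos θ)
   = arcsin(-0.97352·0.81443 + 0.22861·0.58027·-0.97196) = -67.18963°
λ₂ = λ₁ + atan2(sin θ sin δ cos φ₁, cos δ − sin φ₁ sin φ₂) = 105.72765°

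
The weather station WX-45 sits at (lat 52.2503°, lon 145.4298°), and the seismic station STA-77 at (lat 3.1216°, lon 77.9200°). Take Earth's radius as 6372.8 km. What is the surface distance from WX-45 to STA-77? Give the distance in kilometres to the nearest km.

Δφ = -49.1287°,  Δλ = -67.5098°
a = sin²(Δφ/2) + cos φ₁ cos φ₂ sin²(Δλ/2) = 0.361552
c = 2·arcsin(√a) = 1.290233 rad = 73.9249°
d = R·c = 6372.8 × 1.290233 = 8222.4 km

8222 km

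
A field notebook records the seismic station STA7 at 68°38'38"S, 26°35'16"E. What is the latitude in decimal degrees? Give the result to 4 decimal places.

68.6439°S

68° + 38′/60 + 38″/3600 = 68 + 0.63333 + 0.01056 = 68.6439°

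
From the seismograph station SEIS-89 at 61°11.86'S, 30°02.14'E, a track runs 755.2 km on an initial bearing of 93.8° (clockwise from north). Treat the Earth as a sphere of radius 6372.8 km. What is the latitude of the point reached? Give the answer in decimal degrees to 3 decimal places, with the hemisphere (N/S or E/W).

SEIS-89: φ = -61.19767°, λ = +30.03567°
δ = d/R = 755.2/6372.8 = 0.118504 rad
φ₂ = arcsin(sin φ₁ cos δ + cos φ₁ sin δ cos θ)
   = arcsin(-0.87629·0.99299 + 0.48179·0.11823·-0.06627) = -60.91698°
λ₂ = λ₁ + atan2(sin θ sin δ cos φ₁, cos δ − sin φ₁ sin φ₂) = 44.08111°

60.917°S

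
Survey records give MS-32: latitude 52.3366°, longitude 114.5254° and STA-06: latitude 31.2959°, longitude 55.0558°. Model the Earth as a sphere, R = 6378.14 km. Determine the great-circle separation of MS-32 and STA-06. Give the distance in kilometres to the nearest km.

5280 km

Δφ = -21.0407°,  Δλ = -59.4696°
a = sin²(Δφ/2) + cos φ₁ cos φ₂ sin²(Δλ/2) = 0.161779
c = 2·arcsin(√a) = 0.827875 rad = 47.4337°
d = R·c = 6378.14 × 0.827875 = 5280.3 km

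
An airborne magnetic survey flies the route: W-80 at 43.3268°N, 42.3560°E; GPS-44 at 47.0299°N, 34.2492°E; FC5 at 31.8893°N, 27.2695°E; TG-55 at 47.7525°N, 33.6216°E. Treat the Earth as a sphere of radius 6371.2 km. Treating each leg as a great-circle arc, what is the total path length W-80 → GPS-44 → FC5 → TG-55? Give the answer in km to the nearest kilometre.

4386 km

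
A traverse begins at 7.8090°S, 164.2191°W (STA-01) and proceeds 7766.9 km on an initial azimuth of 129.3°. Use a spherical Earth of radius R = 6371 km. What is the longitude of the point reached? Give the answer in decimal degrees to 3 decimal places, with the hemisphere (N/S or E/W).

δ = d/R = 7766.9/6371 = 1.219102 rad
φ₂ = arcsin(sin φ₁ cos δ + cos φ₁ sin δ cos θ)
   = arcsin(-0.13587·0.34449 + 0.99073·0.93879·-0.63338) = -39.48706°
λ₂ = λ₁ + atan2(sin θ sin δ cos φ₁, cos δ − sin φ₁ sin φ₂) = -93.94623°

93.946°W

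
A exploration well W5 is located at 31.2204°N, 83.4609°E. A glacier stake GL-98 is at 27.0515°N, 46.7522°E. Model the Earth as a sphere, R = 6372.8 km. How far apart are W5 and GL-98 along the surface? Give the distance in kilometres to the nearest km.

3580 km

Δφ = -4.1689°,  Δλ = -36.7087°
a = sin²(Δφ/2) + cos φ₁ cos φ₂ sin²(Δλ/2) = 0.076843
c = 2·arcsin(√a) = 0.561771 rad = 32.1871°
d = R·c = 6372.8 × 0.561771 = 3580.1 km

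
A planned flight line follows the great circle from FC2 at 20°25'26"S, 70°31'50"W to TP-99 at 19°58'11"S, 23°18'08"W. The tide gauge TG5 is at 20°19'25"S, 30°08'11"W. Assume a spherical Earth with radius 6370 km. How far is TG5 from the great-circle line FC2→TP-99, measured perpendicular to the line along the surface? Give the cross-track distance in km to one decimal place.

59.7 km

FC2: φ = -20.42389°, λ = -70.53056°
TP-99: φ = -19.96972°, λ = -23.30222°
TG5: φ = -20.32361°, λ = -30.13639°
δ₁₃ = central angle FC2→TG5 = 0.659176 rad  (haversine)
θ₁₃ = bearing FC2→TG5 = 97.153°,  θ₁₂ = bearing FC2→TP-99 = 98.030°
dₓₜ = R·arcsin(sin δ₁₃ · sin(θ₁₃ − θ₁₂)) = 6370·arcsin(0.61247·sin(-0.877°)) = -59.715 km
|dₓₜ| = 59.715 km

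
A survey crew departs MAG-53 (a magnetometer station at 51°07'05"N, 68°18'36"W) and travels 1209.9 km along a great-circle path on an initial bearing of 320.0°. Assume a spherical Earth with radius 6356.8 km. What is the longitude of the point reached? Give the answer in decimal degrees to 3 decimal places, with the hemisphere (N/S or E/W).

81.886°W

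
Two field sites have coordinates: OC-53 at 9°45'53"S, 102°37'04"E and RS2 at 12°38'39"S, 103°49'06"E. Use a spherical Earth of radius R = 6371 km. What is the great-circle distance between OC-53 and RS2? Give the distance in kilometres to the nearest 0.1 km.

345.9 km

OC-53: φ = -9.76472°, λ = +102.61778°
RS2: φ = -12.64417°, λ = +103.81833°
Δφ = -2.8794°,  Δλ = 1.2006°
a = sin²(Δφ/2) + cos φ₁ cos φ₂ sin²(Δλ/2) = 0.000737
c = 2·arcsin(√a) = 0.054296 rad = 3.1109°
d = R·c = 6371 × 0.054296 = 345.9 km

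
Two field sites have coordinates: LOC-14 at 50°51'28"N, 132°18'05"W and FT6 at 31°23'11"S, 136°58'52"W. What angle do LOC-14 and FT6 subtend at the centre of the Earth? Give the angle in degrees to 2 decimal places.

LOC-14: φ = +50.85778°, λ = -132.30139°
FT6: φ = -31.38639°, λ = -136.98111°
Δφ = -82.2442°,  Δλ = -4.6797°
a = sin²(Δφ/2) + cos φ₁ cos φ₂ sin²(Δλ/2) = 0.433422
c = 2·arcsin(√a) = 1.437244 rad = 82.3480°

82.35°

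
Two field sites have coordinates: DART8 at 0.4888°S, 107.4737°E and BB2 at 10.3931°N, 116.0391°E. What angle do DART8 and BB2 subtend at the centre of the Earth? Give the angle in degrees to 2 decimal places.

Δφ = 10.8819°,  Δλ = 8.5654°
a = sin²(Δφ/2) + cos φ₁ cos φ₂ sin²(Δλ/2) = 0.014476
c = 2·arcsin(√a) = 0.241216 rad = 13.8206°

13.82°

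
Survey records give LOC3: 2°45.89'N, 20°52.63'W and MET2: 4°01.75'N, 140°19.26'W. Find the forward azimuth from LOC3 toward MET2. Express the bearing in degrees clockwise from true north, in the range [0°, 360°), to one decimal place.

LOC3: φ = +2.76483°, λ = -20.87717°
MET2: φ = +4.02917°, λ = -140.32100°
Δλ = -119.4438°
y = sin Δλ · cos φ₂ = -0.868686
x = cos φ₁ sin φ₂ − sin φ₁ cos φ₂ cos Δλ = 0.093836
θ = atan2(y, x) = -83.8348° → 276.1652° (mod 360°)

276.2°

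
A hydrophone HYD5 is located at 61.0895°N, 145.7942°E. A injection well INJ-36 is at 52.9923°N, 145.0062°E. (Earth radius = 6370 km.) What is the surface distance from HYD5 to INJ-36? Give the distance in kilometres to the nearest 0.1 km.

901.5 km

Δφ = -8.0972°,  Δλ = -0.7880°
a = sin²(Δφ/2) + cos φ₁ cos φ₂ sin²(Δλ/2) = 0.004998
c = 2·arcsin(√a) = 0.141518 rad = 8.1084°
d = R·c = 6370 × 0.141518 = 901.5 km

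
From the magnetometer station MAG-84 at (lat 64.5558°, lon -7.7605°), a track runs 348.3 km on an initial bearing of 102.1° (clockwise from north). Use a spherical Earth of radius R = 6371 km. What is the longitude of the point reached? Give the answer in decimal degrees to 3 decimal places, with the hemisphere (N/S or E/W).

0.827°W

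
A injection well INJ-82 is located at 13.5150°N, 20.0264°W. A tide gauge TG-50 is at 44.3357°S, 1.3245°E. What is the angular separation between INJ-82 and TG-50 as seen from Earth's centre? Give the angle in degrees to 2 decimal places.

Δφ = -57.8507°,  Δλ = 21.3509°
a = sin²(Δφ/2) + cos φ₁ cos φ₂ sin²(Δλ/2) = 0.257801
c = 2·arcsin(√a) = 1.065122 rad = 61.0270°

61.03°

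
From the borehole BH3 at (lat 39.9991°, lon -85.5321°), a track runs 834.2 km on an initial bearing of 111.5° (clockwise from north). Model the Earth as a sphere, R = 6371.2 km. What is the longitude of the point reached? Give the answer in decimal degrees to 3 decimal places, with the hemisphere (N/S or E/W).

76.793°W

δ = d/R = 834.2/6371.2 = 0.130933 rad
φ₂ = arcsin(sin φ₁ cos δ + cos φ₁ sin δ cos θ)
   = arcsin(0.64278·0.99144 + 0.76605·0.13056·-0.36650) = 36.91417°
λ₂ = λ₁ + atan2(sin θ sin δ cos φ₁, cos δ − sin φ₁ sin φ₂) = -76.79324°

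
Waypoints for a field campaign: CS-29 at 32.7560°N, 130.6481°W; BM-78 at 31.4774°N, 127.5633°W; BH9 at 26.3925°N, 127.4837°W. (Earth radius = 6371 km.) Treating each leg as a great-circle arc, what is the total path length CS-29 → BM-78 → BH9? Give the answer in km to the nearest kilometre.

889 km

CS-29→BM-78: c = 0.050765 rad, d = 323.42 km
BM-78→BH9: c = 0.088757 rad, d = 565.47 km
Total = 323.42 + 565.47 = 888.89 km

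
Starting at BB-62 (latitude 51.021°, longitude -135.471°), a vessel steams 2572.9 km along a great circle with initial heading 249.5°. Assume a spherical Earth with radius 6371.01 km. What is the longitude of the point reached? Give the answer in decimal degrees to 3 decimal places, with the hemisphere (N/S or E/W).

163.707°W

δ = d/R = 2572.9/6371.01 = 0.403845 rad
φ₂ = arcsin(sin φ₁ cos δ + cos φ₁ sin δ cos θ)
   = arcsin(0.77738·0.91956 + 0.62904·0.39296·-0.35021) = 38.92307°
λ₂ = λ₁ + atan2(sin θ sin δ cos φ₁, cos δ − sin φ₁ sin φ₂) = -163.70710°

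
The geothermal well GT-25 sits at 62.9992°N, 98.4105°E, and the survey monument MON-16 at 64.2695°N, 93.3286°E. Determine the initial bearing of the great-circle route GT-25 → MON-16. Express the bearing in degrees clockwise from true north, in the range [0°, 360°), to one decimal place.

301.6°

Δλ = -5.0819°
y = sin Δλ · cos φ₂ = -0.038456
x = cos φ₁ sin φ₂ − sin φ₁ cos φ₂ cos Δλ = 0.023690
θ = atan2(y, x) = -58.3660° → 301.6340° (mod 360°)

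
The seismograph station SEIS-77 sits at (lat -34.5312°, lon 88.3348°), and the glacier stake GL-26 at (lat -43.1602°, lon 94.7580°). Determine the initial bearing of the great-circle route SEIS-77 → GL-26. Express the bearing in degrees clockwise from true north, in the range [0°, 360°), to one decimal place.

151.9°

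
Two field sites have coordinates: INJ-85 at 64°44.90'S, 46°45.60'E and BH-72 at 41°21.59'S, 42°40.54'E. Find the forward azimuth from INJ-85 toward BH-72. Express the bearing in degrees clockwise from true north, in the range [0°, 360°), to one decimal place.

352.3°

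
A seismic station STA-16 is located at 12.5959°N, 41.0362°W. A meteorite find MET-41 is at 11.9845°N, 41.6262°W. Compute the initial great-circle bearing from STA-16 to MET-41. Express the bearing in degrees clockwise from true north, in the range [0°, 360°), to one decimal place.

223.4°

Δλ = -0.5900°
y = sin Δλ · cos φ₂ = -0.010073
x = cos φ₁ sin φ₂ − sin φ₁ cos φ₂ cos Δλ = -0.010659
θ = atan2(y, x) = -136.6207° → 223.3793° (mod 360°)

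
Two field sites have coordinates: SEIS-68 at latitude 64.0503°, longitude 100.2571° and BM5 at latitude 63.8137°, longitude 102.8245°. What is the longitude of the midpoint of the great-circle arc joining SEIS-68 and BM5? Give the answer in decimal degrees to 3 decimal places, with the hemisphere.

Bx = cos φ₂ cos Δλ = 0.440848,  By = cos φ₂ sin Δλ = 0.019767
φₘ = atan2(sin φ₁ + sin φ₂, √((cos φ₁ + Bx)² + By²)) = 63.93768°
λₘ = λ₁ + atan2(By, cos φ₁ + Bx) = 101.54622°

101.546°E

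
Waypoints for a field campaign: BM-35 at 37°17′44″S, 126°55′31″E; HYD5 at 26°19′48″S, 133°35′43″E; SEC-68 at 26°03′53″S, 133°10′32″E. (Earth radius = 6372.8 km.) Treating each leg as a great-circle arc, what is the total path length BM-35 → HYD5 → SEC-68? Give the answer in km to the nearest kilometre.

BM-35: φ = -37.29556°, λ = +126.92528°
HYD5: φ = -26.33000°, λ = +133.59528°
SEC-68: φ = -26.06472°, λ = +133.17556°
BM-35→HYD5: c = 0.215283 rad, d = 1371.96 km
HYD5→SEC-68: c = 0.008040 rad, d = 51.24 km
Total = 1371.96 + 51.24 = 1423.19 km

1423 km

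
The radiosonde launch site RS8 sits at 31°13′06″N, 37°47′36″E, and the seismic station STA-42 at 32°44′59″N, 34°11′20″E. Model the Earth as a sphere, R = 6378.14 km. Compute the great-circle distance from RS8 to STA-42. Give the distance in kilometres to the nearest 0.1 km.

380.6 km

RS8: φ = +31.21833°, λ = +37.79333°
STA-42: φ = +32.74972°, λ = +34.18889°
Δφ = 1.5314°,  Δλ = -3.6044°
a = sin²(Δφ/2) + cos φ₁ cos φ₂ sin²(Δλ/2) = 0.000890
c = 2·arcsin(√a) = 0.059674 rad = 3.4191°
d = R·c = 6378.14 × 0.059674 = 380.6 km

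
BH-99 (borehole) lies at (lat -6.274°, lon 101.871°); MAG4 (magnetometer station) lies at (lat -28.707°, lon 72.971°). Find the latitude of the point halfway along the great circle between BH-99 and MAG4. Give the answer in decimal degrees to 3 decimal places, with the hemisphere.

18.023°S

Bx = cos φ₂ cos Δλ = 0.767859,  By = cos φ₂ sin Δλ = -0.423881
φₘ = atan2(sin φ₁ + sin φ₂, √((cos φ₁ + Bx)² + By²)) = -18.02325°
λₘ = λ₁ + atan2(By, cos φ₁ + Bx) = 88.34353°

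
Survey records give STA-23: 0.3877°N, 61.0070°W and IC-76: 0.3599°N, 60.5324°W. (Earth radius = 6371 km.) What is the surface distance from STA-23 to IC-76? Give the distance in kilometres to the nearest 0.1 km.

52.9 km

Δφ = -0.0278°,  Δλ = 0.4746°
a = sin²(Δφ/2) + cos φ₁ cos φ₂ sin²(Δλ/2) = 0.000017
c = 2·arcsin(√a) = 0.008297 rad = 0.4754°
d = R·c = 6371 × 0.008297 = 52.9 km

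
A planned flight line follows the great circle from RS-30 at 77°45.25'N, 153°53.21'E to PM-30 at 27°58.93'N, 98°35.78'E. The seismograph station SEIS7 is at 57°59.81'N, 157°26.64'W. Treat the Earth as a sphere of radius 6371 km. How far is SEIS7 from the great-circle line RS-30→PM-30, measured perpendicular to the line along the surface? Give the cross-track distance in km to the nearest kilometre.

2154 km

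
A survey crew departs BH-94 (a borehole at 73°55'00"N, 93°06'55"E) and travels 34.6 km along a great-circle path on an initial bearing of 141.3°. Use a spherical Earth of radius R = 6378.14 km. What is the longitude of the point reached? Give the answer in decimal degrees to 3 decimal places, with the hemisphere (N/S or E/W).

93.807°E

BH-94: φ = +73.91667°, λ = +93.11528°
δ = d/R = 34.6/6378.14 = 0.005425 rad
φ₂ = arcsin(sin φ₁ cos δ + cos φ₁ sin δ cos θ)
   = arcsin(0.96086·0.99999 + 0.27704·0.00542·-0.78043) = 73.67297°
λ₂ = λ₁ + atan2(sin θ sin δ cos φ₁, cos δ − sin φ₁ sin φ₂) = 93.80658°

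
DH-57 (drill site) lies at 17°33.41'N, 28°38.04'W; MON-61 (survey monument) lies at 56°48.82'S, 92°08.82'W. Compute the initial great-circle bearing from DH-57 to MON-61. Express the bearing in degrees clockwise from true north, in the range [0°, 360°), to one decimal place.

DH-57: φ = +17.55683°, λ = -28.63400°
MON-61: φ = -56.81367°, λ = -92.14700°
Δλ = -63.5130°
y = sin Δλ · cos φ₂ = -0.489910
x = cos φ₁ sin φ₂ − sin φ₁ cos φ₂ cos Δλ = -0.871550
θ = atan2(y, x) = -150.6591° → 209.3409° (mod 360°)

209.3°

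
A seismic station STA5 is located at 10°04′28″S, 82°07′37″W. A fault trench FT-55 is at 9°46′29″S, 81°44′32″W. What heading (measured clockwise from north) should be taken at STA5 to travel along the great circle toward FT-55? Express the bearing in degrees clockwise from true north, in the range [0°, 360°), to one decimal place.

51.7°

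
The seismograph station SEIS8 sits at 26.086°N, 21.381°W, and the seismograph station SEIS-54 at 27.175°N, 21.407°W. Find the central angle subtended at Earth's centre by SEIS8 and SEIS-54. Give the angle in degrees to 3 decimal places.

Δφ = 1.0890°,  Δλ = -0.0260°
a = sin²(Δφ/2) + cos φ₁ cos φ₂ sin²(Δλ/2) = 0.000090
c = 2·arcsin(√a) = 0.019011 rad = 1.0892°

1.089°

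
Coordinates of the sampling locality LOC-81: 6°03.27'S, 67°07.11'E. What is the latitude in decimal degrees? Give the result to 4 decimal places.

6.0545°S

6° + 3.27′/60 = 6 + 0.05450 = 6.0545°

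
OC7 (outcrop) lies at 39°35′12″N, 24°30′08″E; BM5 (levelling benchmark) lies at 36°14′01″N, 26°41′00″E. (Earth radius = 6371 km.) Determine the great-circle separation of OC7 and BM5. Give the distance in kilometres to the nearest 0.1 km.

OC7: φ = +39.58667°, λ = +24.50222°
BM5: φ = +36.23361°, λ = +26.68333°
Δφ = -3.3531°,  Δλ = 2.1811°
a = sin²(Δφ/2) + cos φ₁ cos φ₂ sin²(Δλ/2) = 0.001081
c = 2·arcsin(√a) = 0.065773 rad = 3.7685°
d = R·c = 6371 × 0.065773 = 419.0 km

419.0 km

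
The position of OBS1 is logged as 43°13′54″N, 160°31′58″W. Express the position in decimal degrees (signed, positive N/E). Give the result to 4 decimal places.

lat: 43.2317° N → +43.2317°
lon: 160.5328° W → -160.5328°

+43.2317°, -160.5328°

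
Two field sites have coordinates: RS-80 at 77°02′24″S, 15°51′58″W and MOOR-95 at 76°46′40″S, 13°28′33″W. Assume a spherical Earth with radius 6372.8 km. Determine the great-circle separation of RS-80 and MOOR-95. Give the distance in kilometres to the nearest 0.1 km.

66.9 km

RS-80: φ = -77.04000°, λ = -15.86611°
MOOR-95: φ = -76.77778°, λ = -13.47583°
Δφ = 0.2622°,  Δλ = 2.3903°
a = sin²(Δφ/2) + cos φ₁ cos φ₂ sin²(Δλ/2) = 0.000028
c = 2·arcsin(√a) = 0.010498 rad = 0.6015°
d = R·c = 6372.8 × 0.010498 = 66.9 km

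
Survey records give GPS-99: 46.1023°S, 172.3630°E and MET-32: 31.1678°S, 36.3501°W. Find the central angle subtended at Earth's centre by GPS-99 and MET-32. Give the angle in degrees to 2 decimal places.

Δφ = 14.9345°,  Δλ = 151.2869°
a = sin²(Δφ/2) + cos φ₁ cos φ₂ sin²(Δλ/2) = 0.573701
c = 2·arcsin(√a) = 1.718738 rad = 98.4764°

98.48°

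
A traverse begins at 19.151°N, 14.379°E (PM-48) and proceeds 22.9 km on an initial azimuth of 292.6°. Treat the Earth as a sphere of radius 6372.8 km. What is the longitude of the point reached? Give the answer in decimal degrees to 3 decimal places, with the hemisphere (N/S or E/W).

δ = d/R = 22.9/6372.8 = 0.003593 rad
φ₂ = arcsin(sin φ₁ cos δ + cos φ₁ sin δ cos θ)
   = arcsin(0.32806·0.99999 + 0.94466·0.00359·0.38430) = 19.23001°
λ₂ = λ₁ + atan2(sin θ sin δ cos φ₁, cos δ − sin φ₁ sin φ₂) = 14.17769°

14.178°E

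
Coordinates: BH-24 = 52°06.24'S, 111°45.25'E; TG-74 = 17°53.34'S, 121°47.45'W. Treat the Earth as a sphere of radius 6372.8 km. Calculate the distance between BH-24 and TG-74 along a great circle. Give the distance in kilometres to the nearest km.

BH-24: φ = -52.10400°, λ = +111.75417°
TG-74: φ = -17.88900°, λ = -121.79083°
Δφ = 34.2150°,  Δλ = 126.4550°
a = sin²(Δφ/2) + cos φ₁ cos φ₂ sin²(Δλ/2) = 0.552463
c = 2·arcsin(√a) = 1.675916 rad = 96.0229°
d = R·c = 6372.8 × 1.675916 = 10680.3 km

10680 km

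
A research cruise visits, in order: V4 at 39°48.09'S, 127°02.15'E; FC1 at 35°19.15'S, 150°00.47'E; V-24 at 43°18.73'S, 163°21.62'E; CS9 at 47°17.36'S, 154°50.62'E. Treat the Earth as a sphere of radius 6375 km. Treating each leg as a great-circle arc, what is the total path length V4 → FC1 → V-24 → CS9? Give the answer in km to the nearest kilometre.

4330 km

V4: φ = -39.80150°, λ = +127.03583°
FC1: φ = -35.31917°, λ = +150.00783°
V-24: φ = -43.31217°, λ = +163.36033°
CS9: φ = -47.28933°, λ = +154.84367°
V4→FC1: c = 0.326320 rad, d = 2080.29 km
FC1→V-24: c = 0.227489 rad, d = 1450.24 km
V-24→CS9: c = 0.125387 rad, d = 799.34 km
Total = 2080.29 + 1450.24 + 799.34 = 4329.87 km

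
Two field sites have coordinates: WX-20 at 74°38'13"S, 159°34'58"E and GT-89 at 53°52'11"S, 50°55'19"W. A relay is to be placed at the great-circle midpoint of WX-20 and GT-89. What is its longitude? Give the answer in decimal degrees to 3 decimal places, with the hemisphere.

71.335°W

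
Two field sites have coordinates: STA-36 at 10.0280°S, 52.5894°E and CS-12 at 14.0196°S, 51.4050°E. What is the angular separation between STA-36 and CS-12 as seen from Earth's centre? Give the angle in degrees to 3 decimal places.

4.156°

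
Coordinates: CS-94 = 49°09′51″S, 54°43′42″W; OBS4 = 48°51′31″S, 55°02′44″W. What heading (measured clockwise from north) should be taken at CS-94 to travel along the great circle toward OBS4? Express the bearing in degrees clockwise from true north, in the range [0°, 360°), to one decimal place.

325.6°

CS-94: φ = -49.16417°, λ = -54.72833°
OBS4: φ = -48.85861°, λ = -55.04556°
Δλ = -0.3172°
y = sin Δλ · cos φ₂ = -0.003643
x = cos φ₁ sin φ₂ − sin φ₁ cos φ₂ cos Δλ = 0.005325
θ = atan2(y, x) = -34.3728° → 325.6272° (mod 360°)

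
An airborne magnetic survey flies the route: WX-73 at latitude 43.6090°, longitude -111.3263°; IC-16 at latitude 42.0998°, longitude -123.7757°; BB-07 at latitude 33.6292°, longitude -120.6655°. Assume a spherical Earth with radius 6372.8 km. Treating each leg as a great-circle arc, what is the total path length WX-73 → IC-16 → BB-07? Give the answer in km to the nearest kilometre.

WX-73→IC-16: c = 0.161290 rad, d = 1027.87 km
IC-16→BB-07: c = 0.153895 rad, d = 980.74 km
Total = 1027.87 + 980.74 = 2008.61 km

2009 km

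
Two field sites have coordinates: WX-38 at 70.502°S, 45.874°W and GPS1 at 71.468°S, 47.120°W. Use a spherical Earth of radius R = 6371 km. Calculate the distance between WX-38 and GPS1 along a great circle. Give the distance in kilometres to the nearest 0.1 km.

116.5 km

Δφ = -0.9660°,  Δλ = -1.2460°
a = sin²(Δφ/2) + cos φ₁ cos φ₂ sin²(Δλ/2) = 0.000084
c = 2·arcsin(√a) = 0.018287 rad = 1.0478°
d = R·c = 6371 × 0.018287 = 116.5 km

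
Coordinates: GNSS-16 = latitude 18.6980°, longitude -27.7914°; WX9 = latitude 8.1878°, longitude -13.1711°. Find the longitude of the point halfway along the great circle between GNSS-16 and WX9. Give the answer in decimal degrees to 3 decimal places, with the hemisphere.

Bx = cos φ₂ cos Δλ = 0.957756,  By = cos φ₂ sin Δλ = 0.249839
φₘ = atan2(sin φ₁ + sin φ₂, √((cos φ₁ + Bx)² + By²)) = 13.54896°
λₘ = λ₁ + atan2(By, cos φ₁ + Bx) = -20.31966°

20.320°W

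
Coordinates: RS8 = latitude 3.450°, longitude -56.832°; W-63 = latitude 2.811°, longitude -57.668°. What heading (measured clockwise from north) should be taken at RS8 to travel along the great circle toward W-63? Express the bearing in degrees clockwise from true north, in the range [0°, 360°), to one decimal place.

Δλ = -0.8360°
y = sin Δλ · cos φ₂ = -0.014573
x = cos φ₁ sin φ₂ − sin φ₁ cos φ₂ cos Δλ = -0.011146
θ = atan2(y, x) = -127.4105° → 232.5895° (mod 360°)

232.6°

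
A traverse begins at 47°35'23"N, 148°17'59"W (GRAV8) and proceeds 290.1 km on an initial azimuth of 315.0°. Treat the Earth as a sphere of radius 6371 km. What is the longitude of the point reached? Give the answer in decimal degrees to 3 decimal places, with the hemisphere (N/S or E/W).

GRAV8: φ = +47.58972°, λ = -148.29972°
δ = d/R = 290.1/6371 = 0.045534 rad
φ₂ = arcsin(sin φ₁ cos δ + cos φ₁ sin δ cos θ)
   = arcsin(0.73833·0.99896 + 0.67443·0.04552·0.70711) = 49.40049°
λ₂ = λ₁ + atan2(sin θ sin δ cos φ₁, cos δ − sin φ₁ sin φ₂) = -151.13469°

151.135°W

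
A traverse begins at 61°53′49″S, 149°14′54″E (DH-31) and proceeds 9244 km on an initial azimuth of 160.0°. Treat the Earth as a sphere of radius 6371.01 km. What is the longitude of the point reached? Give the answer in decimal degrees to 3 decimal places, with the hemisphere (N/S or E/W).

54.642°W

DH-31: φ = -61.89694°, λ = +149.24833°
δ = d/R = 9244/6371.01 = 1.450947 rad
φ₂ = arcsin(sin φ₁ cos δ + cos φ₁ sin δ cos θ)
   = arcsin(-0.88210·0.11956 + 0.47106·0.99283·-0.93969) = -33.02066°
λ₂ = λ₁ + atan2(sin θ sin δ cos φ₁, cos δ − sin φ₁ sin φ₂) = -54.64165°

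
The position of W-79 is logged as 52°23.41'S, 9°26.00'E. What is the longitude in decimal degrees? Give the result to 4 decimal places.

9° + 26.00′/60 = 9 + 0.43333 = 9.4333°

9.4333°E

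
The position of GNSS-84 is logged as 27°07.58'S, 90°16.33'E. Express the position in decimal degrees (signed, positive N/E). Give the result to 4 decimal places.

lat: 27.1263° S → -27.1263°
lon: 90.2722° E → +90.2722°

-27.1263°, +90.2722°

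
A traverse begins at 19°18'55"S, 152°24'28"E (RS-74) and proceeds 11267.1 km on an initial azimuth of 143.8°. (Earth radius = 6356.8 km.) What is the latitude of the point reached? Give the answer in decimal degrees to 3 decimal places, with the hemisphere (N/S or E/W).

RS-74: φ = -19.31528°, λ = +152.40778°
δ = d/R = 11267.1/6356.8 = 1.772448 rad
φ₂ = arcsin(sin φ₁ cos δ + cos φ₁ sin δ cos θ)
   = arcsin(-0.33077·-0.20029 + 0.94371·0.97974·-0.80696) = -42.83264°
λ₂ = λ₁ + atan2(sin θ sin δ cos φ₁, cos δ − sin φ₁ sin φ₂) = -79.68831°

42.833°S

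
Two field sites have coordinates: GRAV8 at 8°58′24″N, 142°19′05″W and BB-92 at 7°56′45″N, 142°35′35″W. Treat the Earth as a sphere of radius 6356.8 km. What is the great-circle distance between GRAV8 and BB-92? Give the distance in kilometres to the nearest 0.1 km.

GRAV8: φ = +8.97333°, λ = -142.31806°
BB-92: φ = +7.94583°, λ = -142.59306°
Δφ = -1.0275°,  Δλ = -0.2750°
a = sin²(Δφ/2) + cos φ₁ cos φ₂ sin²(Δλ/2) = 0.000086
c = 2·arcsin(√a) = 0.018551 rad = 1.0629°
d = R·c = 6356.8 × 0.018551 = 117.9 km

117.9 km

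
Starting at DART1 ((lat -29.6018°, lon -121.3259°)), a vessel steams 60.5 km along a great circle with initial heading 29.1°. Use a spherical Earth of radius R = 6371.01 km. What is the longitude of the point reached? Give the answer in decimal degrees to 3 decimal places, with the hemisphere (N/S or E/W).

δ = d/R = 60.5/6371.01 = 0.009496 rad
φ₂ = arcsin(sin φ₁ cos δ + cos φ₁ sin δ cos θ)
   = arcsin(-0.49397·0.99995 + 0.86948·0.00950·0.87377) = -29.12605°
λ₂ = λ₁ + atan2(sin θ sin δ cos φ₁, cos δ − sin φ₁ sin φ₂) = -121.02299°

121.023°W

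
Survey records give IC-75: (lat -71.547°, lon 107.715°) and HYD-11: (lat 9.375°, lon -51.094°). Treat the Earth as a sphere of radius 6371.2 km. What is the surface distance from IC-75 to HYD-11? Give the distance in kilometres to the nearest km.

Δφ = 80.9220°,  Δλ = -158.8090°
a = sin²(Δφ/2) + cos φ₁ cos φ₂ sin²(Δλ/2) = 0.722851
c = 2·arcsin(√a) = 2.032754 rad = 116.4682°
d = R·c = 6371.2 × 2.032754 = 12951.1 km

12951 km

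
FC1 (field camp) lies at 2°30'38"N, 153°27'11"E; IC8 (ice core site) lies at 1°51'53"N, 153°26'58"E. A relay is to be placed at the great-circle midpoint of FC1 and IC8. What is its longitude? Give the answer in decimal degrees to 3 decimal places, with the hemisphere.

FC1: φ = +2.51056°, λ = +153.45306°
IC8: φ = +1.86472°, λ = +153.44944°
Bx = cos φ₂ cos Δλ = 0.999470,  By = cos φ₂ sin Δλ = -0.000063
φₘ = atan2(sin φ₁ + sin φ₂, √((cos φ₁ + Bx)² + By²)) = 2.18764°
λₘ = λ₁ + atan2(By, cos φ₁ + Bx) = 153.45125°

153.451°E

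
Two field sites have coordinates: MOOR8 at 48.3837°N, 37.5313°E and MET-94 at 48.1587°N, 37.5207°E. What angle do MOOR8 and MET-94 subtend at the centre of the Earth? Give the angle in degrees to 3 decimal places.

0.225°

Δφ = -0.2250°,  Δλ = -0.0106°
a = sin²(Δφ/2) + cos φ₁ cos φ₂ sin²(Δλ/2) = 0.000004
c = 2·arcsin(√a) = 0.003929 rad = 0.2251°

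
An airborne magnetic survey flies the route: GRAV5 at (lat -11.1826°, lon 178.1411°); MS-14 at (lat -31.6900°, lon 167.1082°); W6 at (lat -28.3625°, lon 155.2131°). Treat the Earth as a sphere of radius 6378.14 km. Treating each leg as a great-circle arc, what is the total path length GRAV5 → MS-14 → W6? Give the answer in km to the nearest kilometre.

GRAV5→MS-14: c = 0.399646 rad, d = 2549.00 km
MS-14→W6: c = 0.188771 rad, d = 1204.01 km
Total = 2549.00 + 1204.01 = 3753.01 km

3753 km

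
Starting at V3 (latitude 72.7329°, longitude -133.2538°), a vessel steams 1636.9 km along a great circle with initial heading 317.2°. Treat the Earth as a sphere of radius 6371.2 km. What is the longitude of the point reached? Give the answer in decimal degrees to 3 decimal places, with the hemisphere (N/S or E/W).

169.022°E

δ = d/R = 1636.9/6371.2 = 0.256922 rad
φ₂ = arcsin(sin φ₁ cos δ + cos φ₁ sin δ cos θ)
   = arcsin(0.95493·0.96718 + 0.29683·0.25410·0.73373) = 78.21728°
λ₂ = λ₁ + atan2(sin θ sin δ cos φ₁, cos δ − sin φ₁ sin φ₂) = 169.02205°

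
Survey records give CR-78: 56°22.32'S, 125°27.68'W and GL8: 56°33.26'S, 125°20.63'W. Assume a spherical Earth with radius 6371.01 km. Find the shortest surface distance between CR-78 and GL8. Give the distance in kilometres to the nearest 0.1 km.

21.5 km

CR-78: φ = -56.37200°, λ = -125.46133°
GL8: φ = -56.55433°, λ = -125.34383°
Δφ = -0.1823°,  Δλ = 0.1175°
a = sin²(Δφ/2) + cos φ₁ cos φ₂ sin²(Δλ/2) = 0.000003
c = 2·arcsin(√a) = 0.003378 rad = 0.1935°
d = R·c = 6371.01 × 0.003378 = 21.5 km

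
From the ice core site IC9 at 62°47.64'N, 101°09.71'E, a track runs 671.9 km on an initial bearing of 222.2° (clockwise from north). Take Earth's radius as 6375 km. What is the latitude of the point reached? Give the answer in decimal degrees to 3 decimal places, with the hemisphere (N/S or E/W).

58.082°N

IC9: φ = +62.79400°, λ = +101.16183°
δ = d/R = 671.9/6375 = 0.105396 rad
φ₂ = arcsin(sin φ₁ cos δ + cos φ₁ sin δ cos θ)
   = arcsin(0.88937·0.99445 + 0.45719·0.10520·-0.74080) = 58.08170°
λ₂ = λ₁ + atan2(sin θ sin δ cos φ₁, cos δ − sin φ₁ sin φ₂) = 93.48086°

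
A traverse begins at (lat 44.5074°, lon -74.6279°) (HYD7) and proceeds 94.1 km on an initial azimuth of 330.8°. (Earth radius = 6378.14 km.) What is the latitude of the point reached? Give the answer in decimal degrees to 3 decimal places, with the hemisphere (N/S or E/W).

δ = d/R = 94.1/6378.14 = 0.014754 rad
φ₂ = arcsin(sin φ₁ cos δ + cos φ₁ sin δ cos θ)
   = arcsin(0.70100·0.99989 + 0.71316·0.01475·0.87292) = 45.24381°
λ₂ = λ₁ + atan2(sin θ sin δ cos φ₁, cos δ − sin φ₁ sin φ₂) = -75.21360°

45.244°N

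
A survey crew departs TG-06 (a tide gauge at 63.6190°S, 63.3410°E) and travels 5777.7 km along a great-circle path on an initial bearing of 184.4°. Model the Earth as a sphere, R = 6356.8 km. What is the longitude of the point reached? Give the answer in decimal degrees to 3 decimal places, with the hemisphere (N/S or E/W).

108.675°W

δ = d/R = 5777.7/6356.8 = 0.908901 rad
φ₂ = arcsin(sin φ₁ cos δ + cos φ₁ sin δ cos θ)
   = arcsin(-0.89586·0.61461 + 0.44434·0.78883·-0.99705) = -64.16865°
λ₂ = λ₁ + atan2(sin θ sin δ cos φ₁, cos δ − sin φ₁ sin φ₂) = -108.67531°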